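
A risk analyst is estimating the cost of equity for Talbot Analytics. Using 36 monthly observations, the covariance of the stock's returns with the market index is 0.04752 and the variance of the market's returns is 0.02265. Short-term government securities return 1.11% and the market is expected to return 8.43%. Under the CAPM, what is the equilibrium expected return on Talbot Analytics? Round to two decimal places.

β = Cov(R_i, R_m) / Var(R_m) = 0.04752 / 0.02265 = 2.0980
MRP = 8.43% − 1.11% = 7.32%
E(R) = R_f + β × MRP = 1.11% + 2.0980 × 7.32% = 16.47%

16.47%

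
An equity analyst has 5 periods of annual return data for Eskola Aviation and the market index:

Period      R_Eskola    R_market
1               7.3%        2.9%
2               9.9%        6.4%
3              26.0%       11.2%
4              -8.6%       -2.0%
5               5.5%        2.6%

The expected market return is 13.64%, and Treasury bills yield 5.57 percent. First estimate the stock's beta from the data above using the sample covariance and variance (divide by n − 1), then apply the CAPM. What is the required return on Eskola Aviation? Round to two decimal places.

Mean R_i = (7.3 + 9.9 + 26.0 − 8.6 + 5.5) / 5 = 8.0200%
Mean R_m = (2.9 + 6.4 + 11.2 − 2.0 + 2.6) / 5 = 4.2200%
Σ(R_i − R̄_i)(R_m − R̄_m) = 238.0080  ⇒  Cov = 238.0080 / 4 = 59.5020
Σ(R_m − R̄_m)² = 96.5280  ⇒  Var(R_m) = 96.5280 / 4 = 24.1320
β = Cov / Var(R_m) = 59.5020 / 24.1320 = 2.4657
MRP = 13.64% − 5.57% = 8.07%
E(R) = R_f + β × MRP = 5.57% + 2.4657 × 8.07% = 25.47%

25.47%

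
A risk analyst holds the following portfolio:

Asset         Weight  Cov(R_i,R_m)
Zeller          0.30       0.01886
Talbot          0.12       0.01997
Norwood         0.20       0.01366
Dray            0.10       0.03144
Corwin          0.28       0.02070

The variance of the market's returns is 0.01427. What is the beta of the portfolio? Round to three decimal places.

β_Zeller = 0.01886 / 0.01427 = 1.3217
β_Talbot = 0.01997 / 0.01427 = 1.3994
β_Norwood = 0.01366 / 0.01427 = 0.9573
β_Dray = 0.03144 / 0.01427 = 2.2032
β_Corwin = 0.02070 / 0.01427 = 1.4506
β_P = Σ w_i β_i = 0.30×1.3217 + 0.12×1.3994 + 0.20×0.9573 + 0.10×2.2032 + 0.28×1.4506 = 1.3824

1.382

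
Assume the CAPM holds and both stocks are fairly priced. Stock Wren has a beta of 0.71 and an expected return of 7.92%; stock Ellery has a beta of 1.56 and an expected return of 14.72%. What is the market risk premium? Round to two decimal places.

8.00%

Both satisfy E(R) = R_f + β·MRP, so the slope of the SML is
MRP = (14.72% − 7.92%) / (1.56 − 0.71) = 6.80% / 0.85 = 8.0000%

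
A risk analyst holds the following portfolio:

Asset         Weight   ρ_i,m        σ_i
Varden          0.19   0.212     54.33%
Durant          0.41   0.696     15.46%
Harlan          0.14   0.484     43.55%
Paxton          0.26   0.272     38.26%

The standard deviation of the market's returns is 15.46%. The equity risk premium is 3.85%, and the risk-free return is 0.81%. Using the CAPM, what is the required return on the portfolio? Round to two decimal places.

3.86%

β_Varden = 0.212 × 54.33% / 15.46% = 0.7450
β_Durant = 0.696 × 15.46% / 15.46% = 0.6960
β_Harlan = 0.484 × 43.55% / 15.46% = 1.3634
β_Paxton = 0.272 × 38.26% / 15.46% = 0.6731
β_P = Σ w_i β_i = 0.19×0.7450 + 0.41×0.6960 + 0.14×1.3634 + 0.26×0.6731 = 0.7928
E(R_P) = R_f + β_P × MRP = 0.81% + 0.7928 × 3.85% = 3.86%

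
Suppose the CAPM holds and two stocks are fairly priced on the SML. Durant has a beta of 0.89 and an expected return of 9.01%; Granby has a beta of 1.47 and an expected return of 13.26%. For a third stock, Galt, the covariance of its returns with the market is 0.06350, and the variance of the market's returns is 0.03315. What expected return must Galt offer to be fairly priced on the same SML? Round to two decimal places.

16.52%

MRP = (13.26% − 9.01%) / (1.47 − 0.89) = 7.3276%
R_f = 9.01% − 0.89 × 7.3276% = 2.4884%
β_Galt = Cov / Var(R_m) = 0.06350 / 0.03315 = 1.9155
E(R_Galt) = R_f + β × MRP = 2.4884% + 1.9155 × 7.3276% = 16.52%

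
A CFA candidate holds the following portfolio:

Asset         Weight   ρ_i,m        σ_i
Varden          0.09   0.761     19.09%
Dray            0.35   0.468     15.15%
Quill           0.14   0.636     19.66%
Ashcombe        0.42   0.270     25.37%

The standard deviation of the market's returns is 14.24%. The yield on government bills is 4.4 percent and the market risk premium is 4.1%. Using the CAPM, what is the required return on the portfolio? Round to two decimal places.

6.82%

β_Varden = 0.761 × 19.09% / 14.24% = 1.0202
β_Dray = 0.468 × 15.15% / 14.24% = 0.4979
β_Quill = 0.636 × 19.66% / 14.24% = 0.8781
β_Ashcombe = 0.270 × 25.37% / 14.24% = 0.4810
β_P = Σ w_i β_i = 0.09×1.0202 + 0.35×0.4979 + 0.14×0.8781 + 0.42×0.4810 = 0.5910
E(R_P) = R_f + β_P × MRP = 4.4% + 0.5910 × 4.1% = 6.82%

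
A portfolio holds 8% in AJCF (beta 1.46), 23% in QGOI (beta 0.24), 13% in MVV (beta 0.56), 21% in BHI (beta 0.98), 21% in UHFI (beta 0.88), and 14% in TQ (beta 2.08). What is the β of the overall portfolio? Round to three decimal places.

0.927

β_P = Σ w_i β_i = 0.08×1.46 + 0.23×0.24 + 0.13×0.56 + 0.21×0.98 + 0.21×0.88 + 0.14×2.08 = 0.9266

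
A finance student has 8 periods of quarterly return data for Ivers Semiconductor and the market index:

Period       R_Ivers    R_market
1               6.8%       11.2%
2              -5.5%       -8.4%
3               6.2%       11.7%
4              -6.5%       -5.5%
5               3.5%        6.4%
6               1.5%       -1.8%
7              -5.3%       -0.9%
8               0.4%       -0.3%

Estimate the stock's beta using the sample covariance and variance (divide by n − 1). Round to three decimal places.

0.651

Mean R_i = (6.8 − 5.5 + 6.2 − 6.5 + 3.5 + 1.5 − 5.3 + 0.4) / 8 = 0.1375%
Mean R_m = (11.2 − 8.4 + 11.7 − 5.5 + 6.4 − 1.8 − 0.9 − 0.3) / 8 = 1.5500%
Σ(R_i − R̄_i)(R_m − R̄_m) = 253.2950  ⇒  Cov = 253.2950 / 7 = 36.1850
Σ(R_m − R̄_m)² = 389.0200  ⇒  Var(R_m) = 389.0200 / 7 = 55.5743
β = Cov / Var(R_m) = 36.1850 / 55.5743 = 0.6511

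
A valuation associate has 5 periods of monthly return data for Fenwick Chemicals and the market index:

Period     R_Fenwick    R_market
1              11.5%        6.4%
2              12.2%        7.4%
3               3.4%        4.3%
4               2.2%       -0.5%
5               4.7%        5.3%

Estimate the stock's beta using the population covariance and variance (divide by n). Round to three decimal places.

Mean R_i = (11.5 + 12.2 + 3.4 + 2.2 + 4.7) / 5 = 6.8000%
Mean R_m = (6.4 + 7.4 + 4.3 − 0.5 + 5.3) / 5 = 4.5800%
Σ(R_i − R̄_i)(R_m − R̄_m) = 46.5900  ⇒  Cov = 46.5900 / 5 = 9.3180
Σ(R_m − R̄_m)² = 37.6680  ⇒  Var(R_m) = 37.6680 / 5 = 7.5336
β = Cov / Var(R_m) = 9.3180 / 7.5336 = 1.2369

1.237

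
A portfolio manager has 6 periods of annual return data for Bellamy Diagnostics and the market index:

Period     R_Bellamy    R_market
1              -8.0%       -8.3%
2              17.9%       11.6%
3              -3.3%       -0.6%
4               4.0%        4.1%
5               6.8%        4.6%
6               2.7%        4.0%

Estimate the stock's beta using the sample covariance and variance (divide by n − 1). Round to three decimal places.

Mean R_i = (-8.0 + 17.9 − 3.3 + 4.0 + 6.8 + 2.7) / 6 = 3.3500%
Mean R_m = (-8.3 + 11.6 − 0.6 + 4.1 + 4.6 + 4.0) / 6 = 2.5667%
Σ(R_i − R̄_i)(R_m − R̄_m) = 282.9100  ⇒  Cov = 282.9100 / 5 = 56.5820
Σ(R_m − R̄_m)² = 218.2533  ⇒  Var(R_m) = 218.2533 / 5 = 43.6507
β = Cov / Var(R_m) = 56.5820 / 43.6507 = 1.2962

1.296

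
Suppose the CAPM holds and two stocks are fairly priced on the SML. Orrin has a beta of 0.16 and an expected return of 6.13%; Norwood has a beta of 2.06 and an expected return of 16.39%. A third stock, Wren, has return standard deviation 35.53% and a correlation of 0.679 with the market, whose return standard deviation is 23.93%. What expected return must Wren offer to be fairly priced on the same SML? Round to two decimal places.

MRP = (16.39% − 6.13%) / (2.06 − 0.16) = 5.4000%
R_f = 6.13% − 0.16 × 5.4000% = 5.2660%
β_Wren = ρ·σ_i/σ_m = 0.679 × 35.53 / 23.93 = 1.0081
E(R_Wren) = R_f + β × MRP = 5.2660% + 1.0081 × 5.4000% = 10.71%

10.71%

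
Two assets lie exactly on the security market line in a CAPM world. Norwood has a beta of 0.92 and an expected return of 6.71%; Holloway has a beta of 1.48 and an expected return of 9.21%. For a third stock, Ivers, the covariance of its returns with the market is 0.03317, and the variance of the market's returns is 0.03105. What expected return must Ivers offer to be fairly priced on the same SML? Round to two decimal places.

MRP = (9.21% − 6.71%) / (1.48 − 0.92) = 4.4643%
R_f = 6.71% − 0.92 × 4.4643% = 2.6028%
β_Ivers = Cov / Var(R_m) = 0.03317 / 0.03105 = 1.0683
E(R_Ivers) = R_f + β × MRP = 2.6028% + 1.0683 × 4.4643% = 7.37%

7.37%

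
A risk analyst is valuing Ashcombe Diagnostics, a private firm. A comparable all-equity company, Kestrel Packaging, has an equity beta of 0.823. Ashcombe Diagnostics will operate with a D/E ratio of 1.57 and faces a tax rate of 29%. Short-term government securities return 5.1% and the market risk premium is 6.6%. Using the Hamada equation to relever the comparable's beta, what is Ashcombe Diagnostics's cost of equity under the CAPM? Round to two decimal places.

β_L = β_U × [1 + (1 − t)(D/E)] = 0.823 × [1 + (1 − 0.29) × 1.57]
    = 0.823 × [1 + 0.71 × 1.57] = 0.823 × 2.1147 = 1.7404
E(R) = R_f + β_L × MRP = 5.1% + 1.7404 × 6.6% = 16.59%

16.59%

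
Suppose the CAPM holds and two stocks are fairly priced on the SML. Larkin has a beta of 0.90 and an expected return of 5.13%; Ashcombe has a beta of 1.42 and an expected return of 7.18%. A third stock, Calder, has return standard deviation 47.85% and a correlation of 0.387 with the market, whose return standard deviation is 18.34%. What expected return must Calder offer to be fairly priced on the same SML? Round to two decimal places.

5.56%

MRP = (7.18% − 5.13%) / (1.42 − 0.90) = 3.9423%
R_f = 5.13% − 0.90 × 3.9423% = 1.5819%
β_Calder = ρ·σ_i/σ_m = 0.387 × 47.85 / 18.34 = 1.0097
E(R_Calder) = R_f + β × MRP = 1.5819% + 1.0097 × 3.9423% = 5.56%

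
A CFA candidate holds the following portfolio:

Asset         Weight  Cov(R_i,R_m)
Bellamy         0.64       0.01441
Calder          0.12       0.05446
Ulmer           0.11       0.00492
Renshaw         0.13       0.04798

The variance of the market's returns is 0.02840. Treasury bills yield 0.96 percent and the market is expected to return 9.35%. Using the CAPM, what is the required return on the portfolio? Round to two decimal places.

β_Bellamy = 0.01441 / 0.02840 = 0.5074
β_Calder = 0.05446 / 0.02840 = 1.9176
β_Ulmer = 0.00492 / 0.02840 = 0.1732
β_Renshaw = 0.04798 / 0.02840 = 1.6894
β_P = Σ w_i β_i = 0.64×0.5074 + 0.12×1.9176 + 0.11×0.1732 + 0.13×1.6894 = 0.7935
MRP = 9.35% − 0.96% = 8.39%
E(R_P) = R_f + β_P × MRP = 0.96% + 0.7935 × 8.39% = 7.62%

7.62%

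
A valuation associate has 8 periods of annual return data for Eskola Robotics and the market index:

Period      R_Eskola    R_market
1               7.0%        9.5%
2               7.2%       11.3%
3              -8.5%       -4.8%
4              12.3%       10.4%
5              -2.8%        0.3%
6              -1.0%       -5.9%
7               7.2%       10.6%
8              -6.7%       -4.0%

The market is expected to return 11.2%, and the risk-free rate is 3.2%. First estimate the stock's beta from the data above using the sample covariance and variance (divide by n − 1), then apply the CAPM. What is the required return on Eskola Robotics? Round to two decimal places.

Mean R_i = (7.0 + 7.2 − 8.5 + 12.3 − 2.8 − 1.0 + 7.2 − 6.7) / 8 = 1.8375%
Mean R_m = (9.5 + 11.3 − 4.8 + 10.4 + 0.3 − 5.9 + 10.6 − 4.0) / 8 = 3.4250%
Σ(R_i − R̄_i)(R_m − R̄_m) = 374.4125  ⇒  Cov = 374.4125 / 7 = 53.4875
Σ(R_m − R̄_m)² = 418.5550  ⇒  Var(R_m) = 418.5550 / 7 = 59.7936
β = Cov / Var(R_m) = 53.4875 / 59.7936 = 0.8945
MRP = 11.2% − 3.2% = 8.00%
E(R) = R_f + β × MRP = 3.2% + 0.8945 × 8.0% = 10.36%

10.36%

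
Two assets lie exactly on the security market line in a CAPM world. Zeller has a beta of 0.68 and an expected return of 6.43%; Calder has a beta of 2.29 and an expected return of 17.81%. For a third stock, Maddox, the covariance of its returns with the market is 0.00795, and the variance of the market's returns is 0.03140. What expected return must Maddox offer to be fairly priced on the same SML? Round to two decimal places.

3.41%

MRP = (17.81% − 6.43%) / (2.29 − 0.68) = 7.0683%
R_f = 6.43% − 0.68 × 7.0683% = 1.6236%
β_Maddox = Cov / Var(R_m) = 0.00795 / 0.03140 = 0.2532
E(R_Maddox) = R_f + β × MRP = 1.6236% + 0.2532 × 7.0683% = 3.41%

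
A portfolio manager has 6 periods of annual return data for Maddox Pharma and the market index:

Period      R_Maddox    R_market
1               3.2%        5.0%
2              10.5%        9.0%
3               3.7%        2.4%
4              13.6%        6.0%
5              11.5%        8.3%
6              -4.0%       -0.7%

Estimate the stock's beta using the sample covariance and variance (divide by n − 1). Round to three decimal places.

1.590

Mean R_i = (3.2 + 10.5 + 3.7 + 13.6 + 11.5 − 4.0) / 6 = 6.4167%
Mean R_m = (5.0 + 9.0 + 2.4 + 6.0 + 8.3 − 0.7) / 6 = 5.0000%
Σ(R_i − R̄_i)(R_m − R̄_m) = 106.7300  ⇒  Cov = 106.7300 / 5 = 21.3460
Σ(R_m − R̄_m)² = 67.1400  ⇒  Var(R_m) = 67.1400 / 5 = 13.4280
β = Cov / Var(R_m) = 21.3460 / 13.4280 = 1.5897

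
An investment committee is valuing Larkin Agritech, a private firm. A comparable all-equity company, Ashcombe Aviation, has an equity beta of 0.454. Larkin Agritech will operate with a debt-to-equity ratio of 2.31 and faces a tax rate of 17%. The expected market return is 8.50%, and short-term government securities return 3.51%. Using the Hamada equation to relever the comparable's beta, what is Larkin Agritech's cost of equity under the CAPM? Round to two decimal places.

10.12%

β_L = β_U × [1 + (1 − t)(D/E)] = 0.454 × [1 + (1 − 0.17) × 2.31]
    = 0.454 × [1 + 0.83 × 2.31] = 0.454 × 2.9173 = 1.3245
MRP = 8.50% − 3.51% = 4.99%
E(R) = R_f + β_L × MRP = 3.51% + 1.3245 × 4.99% = 10.12%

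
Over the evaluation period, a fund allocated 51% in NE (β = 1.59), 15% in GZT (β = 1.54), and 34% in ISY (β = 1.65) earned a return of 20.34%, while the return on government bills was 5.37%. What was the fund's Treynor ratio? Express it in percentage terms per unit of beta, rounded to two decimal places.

9.34%

β_P = 0.51×1.59 + 0.15×1.54 + 0.34×1.65 = 1.6029
Treynor = (R_P − R_f) / β_P = (20.34% − 5.37%) / 1.6029 = 14.97% / 1.6029 = 9.34%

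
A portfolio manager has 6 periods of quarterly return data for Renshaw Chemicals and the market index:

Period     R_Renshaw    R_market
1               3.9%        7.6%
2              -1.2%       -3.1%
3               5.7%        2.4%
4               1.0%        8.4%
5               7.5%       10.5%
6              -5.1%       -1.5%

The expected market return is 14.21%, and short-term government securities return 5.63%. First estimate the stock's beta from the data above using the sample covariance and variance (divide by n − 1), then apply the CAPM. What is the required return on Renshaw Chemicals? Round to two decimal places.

Mean R_i = (3.9 − 1.2 + 5.7 + 1.0 + 7.5 − 5.1) / 6 = 1.9667%
Mean R_m = (7.6 − 3.1 + 2.4 + 8.4 + 10.5 − 1.5) / 6 = 4.0500%
Σ(R_i − R̄_i)(R_m − R̄_m) = 94.0500  ⇒  Cov = 94.0500 / 5 = 18.8100
Σ(R_m − R̄_m)² = 157.7750  ⇒  Var(R_m) = 157.7750 / 5 = 31.5550
β = Cov / Var(R_m) = 18.8100 / 31.5550 = 0.5961
MRP = 14.21% − 5.63% = 8.58%
E(R) = R_f + β × MRP = 5.63% + 0.5961 × 8.58% = 10.74%

10.74%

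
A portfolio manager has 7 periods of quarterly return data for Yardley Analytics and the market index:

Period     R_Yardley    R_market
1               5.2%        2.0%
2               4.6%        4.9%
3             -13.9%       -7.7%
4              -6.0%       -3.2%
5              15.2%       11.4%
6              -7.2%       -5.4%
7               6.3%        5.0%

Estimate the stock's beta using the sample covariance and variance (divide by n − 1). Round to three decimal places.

Mean R_i = (5.2 + 4.6 − 13.9 − 6.0 + 15.2 − 7.2 + 6.3) / 7 = 0.6000%
Mean R_m = (2.0 + 4.9 − 7.7 − 3.2 + 11.4 − 5.4 + 5.0) / 7 = 1.0000%
Σ(R_i − R̄_i)(R_m − R̄_m) = 398.6300  ⇒  Cov = 398.6300 / 6 = 66.4383
Σ(R_m − R̄_m)² = 274.6600  ⇒  Var(R_m) = 274.6600 / 6 = 45.7767
β = Cov / Var(R_m) = 66.4383 / 45.7767 = 1.4514

1.451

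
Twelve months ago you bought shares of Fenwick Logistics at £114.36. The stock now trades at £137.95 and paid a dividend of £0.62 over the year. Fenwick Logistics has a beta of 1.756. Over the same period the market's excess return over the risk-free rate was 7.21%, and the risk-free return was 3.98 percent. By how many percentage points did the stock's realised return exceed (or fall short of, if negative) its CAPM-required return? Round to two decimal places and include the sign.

+4.53%

Realised HPR = (P1 + D1 − P0) / P0 = (137.95 + 0.62 − 114.36) / 114.36 = 24.21 / 114.36 = 21.1700%
CAPM required = R_f + β·MRP = 3.98% + 1.756 × 7.21% = 16.64076%
α = realised − required = 21.1700% − 16.64076% = +4.53%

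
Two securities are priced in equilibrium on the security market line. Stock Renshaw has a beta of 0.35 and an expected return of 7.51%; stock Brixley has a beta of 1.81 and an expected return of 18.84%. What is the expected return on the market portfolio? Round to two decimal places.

Both satisfy E(R) = R_f + β·MRP, so the slope of the SML is
MRP = (18.84% − 7.51%) / (1.81 − 0.35) = 11.33% / 1.46 = 7.7603%
R_f = E(R_Renshaw) − β_Renshaw·MRP = 7.51% − 0.35 × 7.7603% = 4.7939%
E(R_m) = R_f + MRP = 4.7939% + 7.7603% = 12.55%

12.55%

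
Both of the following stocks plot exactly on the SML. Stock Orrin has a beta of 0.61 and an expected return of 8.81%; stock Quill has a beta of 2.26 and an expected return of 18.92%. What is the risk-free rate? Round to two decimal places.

5.07%

Both satisfy E(R) = R_f + β·MRP, so the slope of the SML is
MRP = (18.92% − 8.81%) / (2.26 − 0.61) = 10.11% / 1.65 = 6.1273%
R_f = E(R_Orrin) − β_Orrin·MRP = 8.81% − 0.61 × 6.1273% = 5.0723%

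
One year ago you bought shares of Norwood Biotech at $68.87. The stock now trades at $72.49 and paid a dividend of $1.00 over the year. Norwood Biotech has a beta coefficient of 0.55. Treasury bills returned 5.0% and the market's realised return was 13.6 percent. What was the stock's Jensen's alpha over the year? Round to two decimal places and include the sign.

-3.02%

Realised HPR = (P1 + D1 − P0) / P0 = (72.49 + 1.00 − 68.87) / 68.87 = 4.62 / 68.87 = 6.7083%
MRP = 13.6% − 5.0% = 8.60%
CAPM required = R_f + β·MRP = 5.0% + 0.55 × 8.6% = 9.7300%
α = realised − required = 6.7083% − 9.7300% = -3.02%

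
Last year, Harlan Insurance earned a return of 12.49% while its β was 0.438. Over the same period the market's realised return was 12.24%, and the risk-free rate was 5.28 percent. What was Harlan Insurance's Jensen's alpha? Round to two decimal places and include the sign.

+4.16%

Market excess return = 12.24% − 5.28% = 6.96%
CAPM benchmark = R_f + β(R_m − R_f) = 5.28% + 0.438 × 6.96% = 8.32848%
α = actual − benchmark = 12.49% − 8.32848% = +4.16%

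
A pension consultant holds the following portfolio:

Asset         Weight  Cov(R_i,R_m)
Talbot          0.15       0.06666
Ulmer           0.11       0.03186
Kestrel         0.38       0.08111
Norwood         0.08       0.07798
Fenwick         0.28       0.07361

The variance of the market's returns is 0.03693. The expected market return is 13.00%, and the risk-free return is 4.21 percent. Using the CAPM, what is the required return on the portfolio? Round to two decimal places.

21.15%

β_Talbot = 0.06666 / 0.03693 = 1.8050
β_Ulmer = 0.03186 / 0.03693 = 0.8627
β_Kestrel = 0.08111 / 0.03693 = 2.1963
β_Norwood = 0.07798 / 0.03693 = 2.1116
β_Fenwick = 0.07361 / 0.03693 = 1.9932
β_P = Σ w_i β_i = 0.15×1.8050 + 0.11×0.8627 + 0.38×2.1963 + 0.08×2.1116 + 0.28×1.9932 = 1.9273
MRP = 13.00% − 4.21% = 8.79%
E(R_P) = R_f + β_P × MRP = 4.21% + 1.9273 × 8.79% = 21.15%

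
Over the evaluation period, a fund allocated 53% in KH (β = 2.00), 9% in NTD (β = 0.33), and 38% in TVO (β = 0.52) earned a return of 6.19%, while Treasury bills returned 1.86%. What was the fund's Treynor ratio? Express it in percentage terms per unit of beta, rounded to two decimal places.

β_P = 0.53×2.00 + 0.09×0.33 + 0.38×0.52 = 1.2873
Treynor = (R_P − R_f) / β_P = (6.19% − 1.86%) / 1.2873 = 4.33% / 1.2873 = 3.36%

3.36%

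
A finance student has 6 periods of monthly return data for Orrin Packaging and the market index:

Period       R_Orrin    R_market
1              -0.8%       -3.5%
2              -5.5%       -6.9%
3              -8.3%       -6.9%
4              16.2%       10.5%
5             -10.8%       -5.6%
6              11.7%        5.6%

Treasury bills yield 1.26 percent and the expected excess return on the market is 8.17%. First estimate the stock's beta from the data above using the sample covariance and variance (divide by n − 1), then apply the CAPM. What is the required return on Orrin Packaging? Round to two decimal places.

Mean R_i = (-0.8 − 5.5 − 8.3 + 16.2 − 10.8 + 11.7) / 6 = 0.4167%
Mean R_m = (-3.5 − 6.9 − 6.9 + 10.5 − 5.6 + 5.6) / 6 = -1.1333%
Σ(R_i − R̄_i)(R_m − R̄_m) = 396.9533  ⇒  Cov = 396.9533 / 5 = 79.3907
Σ(R_m − R̄_m)² = 272.7333  ⇒  Var(R_m) = 272.7333 / 5 = 54.5467
β = Cov / Var(R_m) = 79.3907 / 54.5467 = 1.4555
E(R) = R_f + β × MRP = 1.26% + 1.4555 × 8.17% = 13.15%

13.15%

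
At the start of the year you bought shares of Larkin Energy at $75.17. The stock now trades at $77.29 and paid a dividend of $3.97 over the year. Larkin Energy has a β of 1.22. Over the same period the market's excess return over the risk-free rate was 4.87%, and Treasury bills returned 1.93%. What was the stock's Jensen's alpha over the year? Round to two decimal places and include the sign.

+0.23%

Realised HPR = (P1 + D1 − P0) / P0 = (77.29 + 3.97 − 75.17) / 75.17 = 6.09 / 75.17 = 8.1016%
CAPM required = R_f + β·MRP = 1.93% + 1.22 × 4.87% = 7.8714%
α = realised − required = 8.1016% − 7.8714% = +0.23%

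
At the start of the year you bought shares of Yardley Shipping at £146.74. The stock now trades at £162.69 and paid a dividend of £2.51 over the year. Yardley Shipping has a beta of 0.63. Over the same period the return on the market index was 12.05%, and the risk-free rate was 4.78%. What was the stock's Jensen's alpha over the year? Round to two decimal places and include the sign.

Realised HPR = (P1 + D1 − P0) / P0 = (162.69 + 2.51 − 146.74) / 146.74 = 18.46 / 146.74 = 12.5801%
MRP = 12.05% − 4.78% = 7.27%
CAPM required = R_f + β·MRP = 4.78% + 0.63 × 7.27% = 9.3601%
α = realised − required = 12.5801% − 9.3601% = +3.22%

+3.22%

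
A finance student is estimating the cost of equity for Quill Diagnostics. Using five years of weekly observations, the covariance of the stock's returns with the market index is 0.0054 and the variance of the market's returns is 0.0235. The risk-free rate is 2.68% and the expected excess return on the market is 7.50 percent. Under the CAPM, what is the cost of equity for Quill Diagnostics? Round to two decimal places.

β = Cov(R_i, R_m) / Var(R_m) = 0.0054 / 0.0235 = 0.2298
E(R) = R_f + β × MRP = 2.68% + 0.2298 × 7.50% = 4.40%

4.40%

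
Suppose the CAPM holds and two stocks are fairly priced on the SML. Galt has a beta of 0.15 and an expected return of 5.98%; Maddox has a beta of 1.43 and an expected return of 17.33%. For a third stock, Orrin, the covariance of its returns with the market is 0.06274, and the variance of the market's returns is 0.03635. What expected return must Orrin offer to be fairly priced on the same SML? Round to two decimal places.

19.95%

MRP = (17.33% − 5.98%) / (1.43 − 0.15) = 8.8672%
R_f = 5.98% − 0.15 × 8.8672% = 4.6499%
β_Orrin = Cov / Var(R_m) = 0.06274 / 0.03635 = 1.7260
E(R_Orrin) = R_f + β × MRP = 4.6499% + 1.7260 × 8.8672% = 19.95%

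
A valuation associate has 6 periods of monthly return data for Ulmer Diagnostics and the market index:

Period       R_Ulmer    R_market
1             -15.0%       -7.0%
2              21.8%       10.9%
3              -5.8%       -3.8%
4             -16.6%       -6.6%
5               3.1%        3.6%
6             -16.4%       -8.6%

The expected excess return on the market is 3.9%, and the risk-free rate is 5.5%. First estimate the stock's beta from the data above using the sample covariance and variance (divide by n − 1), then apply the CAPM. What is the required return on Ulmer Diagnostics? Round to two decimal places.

Mean R_i = (-15.0 + 21.8 − 5.8 − 16.6 + 3.1 − 16.4) / 6 = -4.8167%
Mean R_m = (-7.0 + 10.9 − 3.8 − 6.6 + 3.6 − 8.6) / 6 = -1.9167%
Σ(R_i − R̄_i)(R_m − R̄_m) = 571.0283  ⇒  Cov = 571.0283 / 5 = 114.2057
Σ(R_m − R̄_m)² = 290.6883  ⇒  Var(R_m) = 290.6883 / 5 = 58.1377
β = Cov / Var(R_m) = 114.2057 / 58.1377 = 1.9644
E(R) = R_f + β × MRP = 5.5% + 1.9644 × 3.9% = 13.16%

13.16%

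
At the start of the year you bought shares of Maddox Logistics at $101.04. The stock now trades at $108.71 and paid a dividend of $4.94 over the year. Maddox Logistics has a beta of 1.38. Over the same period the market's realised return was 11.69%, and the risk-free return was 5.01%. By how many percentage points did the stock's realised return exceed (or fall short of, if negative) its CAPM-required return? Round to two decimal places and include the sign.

-1.75%

Realised HPR = (P1 + D1 − P0) / P0 = (108.71 + 4.94 − 101.04) / 101.04 = 12.61 / 101.04 = 12.4802%
MRP = 11.69% − 5.01% = 6.68%
CAPM required = R_f + β·MRP = 5.01% + 1.38 × 6.68% = 14.2284%
α = realised − required = 12.4802% − 14.2284% = -1.75%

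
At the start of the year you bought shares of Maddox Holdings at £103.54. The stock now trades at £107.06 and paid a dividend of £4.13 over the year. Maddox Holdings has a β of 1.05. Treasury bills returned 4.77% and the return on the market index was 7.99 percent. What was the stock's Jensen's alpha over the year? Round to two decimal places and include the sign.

-0.76%

Realised HPR = (P1 + D1 − P0) / P0 = (107.06 + 4.13 − 103.54) / 103.54 = 7.65 / 103.54 = 7.3884%
MRP = 7.99% − 4.77% = 3.22%
CAPM required = R_f + β·MRP = 4.77% + 1.05 × 3.22% = 8.1510%
α = realised − required = 7.3884% − 8.1510% = -0.76%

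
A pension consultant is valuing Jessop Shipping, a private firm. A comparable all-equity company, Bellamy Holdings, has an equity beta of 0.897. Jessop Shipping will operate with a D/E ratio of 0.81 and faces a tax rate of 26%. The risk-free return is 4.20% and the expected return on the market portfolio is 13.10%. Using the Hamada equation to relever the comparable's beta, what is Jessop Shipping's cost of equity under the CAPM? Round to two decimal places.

β_L = β_U × [1 + (1 − t)(D/E)] = 0.897 × [1 + (1 − 0.26) × 0.81]
    = 0.897 × [1 + 0.74 × 0.81] = 0.897 × 1.5994 = 1.4347
MRP = 13.10% − 4.20% = 8.90%
E(R) = R_f + β_L × MRP = 4.20% + 1.4347 × 8.90% = 16.97%

16.97%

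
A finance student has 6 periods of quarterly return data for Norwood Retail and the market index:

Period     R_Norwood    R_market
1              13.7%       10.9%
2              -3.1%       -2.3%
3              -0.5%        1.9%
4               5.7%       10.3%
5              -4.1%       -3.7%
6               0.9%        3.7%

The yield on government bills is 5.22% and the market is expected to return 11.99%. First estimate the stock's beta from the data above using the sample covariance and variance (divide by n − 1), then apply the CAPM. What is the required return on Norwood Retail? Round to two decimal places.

Mean R_i = (13.7 − 3.1 − 0.5 + 5.7 − 4.1 + 0.9) / 6 = 2.1000%
Mean R_m = (10.9 − 2.3 + 1.9 + 10.3 − 3.7 + 3.7) / 6 = 3.4667%
Σ(R_i − R̄_i)(R_m − R̄_m) = 189.0400  ⇒  Cov = 189.0400 / 5 = 37.8080
Σ(R_m − R̄_m)² = 189.0733  ⇒  Var(R_m) = 189.0733 / 5 = 37.8147
β = Cov / Var(R_m) = 37.8080 / 37.8147 = 0.9998
MRP = 11.99% − 5.22% = 6.77%
E(R) = R_f + β × MRP = 5.22% + 0.9998 × 6.77% = 11.99%

11.99%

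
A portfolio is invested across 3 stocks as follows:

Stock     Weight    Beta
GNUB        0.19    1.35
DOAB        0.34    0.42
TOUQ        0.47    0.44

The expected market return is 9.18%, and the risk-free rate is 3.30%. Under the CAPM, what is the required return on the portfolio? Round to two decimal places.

β_P = Σ w_i β_i = 0.19×1.35 + 0.34×0.42 + 0.47×0.44 = 0.6061
MRP = 9.18% − 3.30% = 5.88%
E(R_P) = R_f + β_P × MRP = 3.30% + 0.6061 × 5.88% = 6.86%

6.86%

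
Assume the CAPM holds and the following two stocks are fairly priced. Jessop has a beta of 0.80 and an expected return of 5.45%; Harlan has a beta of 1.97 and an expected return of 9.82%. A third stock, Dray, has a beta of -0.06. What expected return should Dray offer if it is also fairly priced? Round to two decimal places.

2.24%

MRP (SML slope) = (9.82% − 5.45%) / (1.97 − 0.80) = 4.37% / 1.17 = 3.7350%
R_f (intercept) = 5.45% − 0.80 × 3.7350% = 2.4620%
E(R_Dray) = R_f + β × MRP = 2.4620% + -0.06 × 3.7350% = 2.24%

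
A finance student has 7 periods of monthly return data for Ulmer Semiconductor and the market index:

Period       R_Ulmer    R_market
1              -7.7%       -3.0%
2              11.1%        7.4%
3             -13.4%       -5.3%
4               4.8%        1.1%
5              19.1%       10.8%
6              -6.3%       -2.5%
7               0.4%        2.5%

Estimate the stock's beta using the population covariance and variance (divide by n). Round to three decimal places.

1.913

Mean R_i = (-7.7 + 11.1 − 13.4 + 4.8 + 19.1 − 6.3 + 0.4) / 7 = 1.1429%
Mean R_m = (-3.0 + 7.4 − 5.3 + 1.1 + 10.8 − 2.5 + 2.5) / 7 = 1.5714%
Σ(R_i − R̄_i)(R_m − R̄_m) = 391.9986  ⇒  Cov = 391.9986 / 7 = 55.9998
Σ(R_m − R̄_m)² = 204.9143  ⇒  Var(R_m) = 204.9143 / 7 = 29.2735
β = Cov / Var(R_m) = 55.9998 / 29.2735 = 1.9130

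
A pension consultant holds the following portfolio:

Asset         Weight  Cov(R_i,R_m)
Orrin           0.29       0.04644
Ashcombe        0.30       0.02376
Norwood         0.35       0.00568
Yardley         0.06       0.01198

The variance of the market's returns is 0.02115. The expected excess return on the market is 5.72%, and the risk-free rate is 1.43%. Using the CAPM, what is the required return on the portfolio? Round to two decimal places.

β_Orrin = 0.04644 / 0.02115 = 2.1957
β_Ashcombe = 0.02376 / 0.02115 = 1.1234
β_Norwood = 0.00568 / 0.02115 = 0.2686
β_Yardley = 0.01198 / 0.02115 = 0.5664
β_P = Σ w_i β_i = 0.29×2.1957 + 0.30×1.1234 + 0.35×0.2686 + 0.06×0.5664 = 1.1018
E(R_P) = R_f + β_P × MRP = 1.43% + 1.1018 × 5.72% = 7.73%

7.73%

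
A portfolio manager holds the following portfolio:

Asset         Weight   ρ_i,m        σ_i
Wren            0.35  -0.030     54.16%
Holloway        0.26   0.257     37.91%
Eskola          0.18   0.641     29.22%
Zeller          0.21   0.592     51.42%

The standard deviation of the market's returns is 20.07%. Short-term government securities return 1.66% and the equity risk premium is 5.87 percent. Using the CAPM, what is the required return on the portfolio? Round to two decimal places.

5.09%

β_Wren = -0.030 × 54.16% / 20.07% = -0.0810
β_Holloway = 0.257 × 37.91% / 20.07% = 0.4854
β_Eskola = 0.641 × 29.22% / 20.07% = 0.9332
β_Zeller = 0.592 × 51.42% / 20.07% = 1.5167
β_P = Σ w_i β_i = 0.35×-0.0810 + 0.26×0.4854 + 0.18×0.9332 + 0.21×1.5167 = 0.5843
E(R_P) = R_f + β_P × MRP = 1.66% + 0.5843 × 5.87% = 5.09%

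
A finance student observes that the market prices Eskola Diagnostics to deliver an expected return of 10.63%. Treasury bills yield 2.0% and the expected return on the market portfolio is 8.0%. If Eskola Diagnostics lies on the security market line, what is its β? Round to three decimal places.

1.438

MRP = 8.0% − 2.0% = 6.00%
β = (E(R) − R_f) / MRP = (10.63% − 2.0%) / 6.0% = 8.63% / 6.0% = 1.438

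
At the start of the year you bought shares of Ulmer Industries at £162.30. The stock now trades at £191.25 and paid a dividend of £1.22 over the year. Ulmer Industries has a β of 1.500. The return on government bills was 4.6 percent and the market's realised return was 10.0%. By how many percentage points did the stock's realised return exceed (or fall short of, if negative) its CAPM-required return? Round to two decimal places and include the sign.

Realised HPR = (P1 + D1 − P0) / P0 = (191.25 + 1.22 − 162.30) / 162.30 = 30.17 / 162.30 = 18.5890%
MRP = 10.0% − 4.6% = 5.40%
CAPM required = R_f + β·MRP = 4.6% + 1.500 × 5.4% = 12.7000%
α = realised − required = 18.5890% − 12.7000% = +5.89%

+5.89%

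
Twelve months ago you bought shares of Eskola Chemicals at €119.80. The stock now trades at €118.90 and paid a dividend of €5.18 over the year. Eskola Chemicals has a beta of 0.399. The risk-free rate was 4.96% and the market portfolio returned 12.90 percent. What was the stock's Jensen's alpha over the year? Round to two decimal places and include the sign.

Realised HPR = (P1 + D1 − P0) / P0 = (118.90 + 5.18 − 119.80) / 119.80 = 4.28 / 119.80 = 3.5726%
MRP = 12.90% − 4.96% = 7.94%
CAPM required = R_f + β·MRP = 4.96% + 0.399 × 7.94% = 8.12806%
α = realised − required = 3.5726% − 8.12806% = -4.56%

-4.56%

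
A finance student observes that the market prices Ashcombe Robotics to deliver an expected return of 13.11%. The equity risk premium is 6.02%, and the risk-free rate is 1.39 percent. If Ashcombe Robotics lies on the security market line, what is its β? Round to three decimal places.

β = (E(R) − R_f) / MRP = (13.11% − 1.39%) / 6.02% = 11.72% / 6.02% = 1.947

1.947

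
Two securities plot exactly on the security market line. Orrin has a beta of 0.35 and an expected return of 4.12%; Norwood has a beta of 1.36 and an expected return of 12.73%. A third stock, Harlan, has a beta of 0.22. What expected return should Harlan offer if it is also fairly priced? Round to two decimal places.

MRP (SML slope) = (12.73% − 4.12%) / (1.36 − 0.35) = 8.61% / 1.01 = 8.5248%
R_f (intercept) = 4.12% − 0.35 × 8.5248% = 1.1363%
E(R_Harlan) = R_f + β × MRP = 1.1363% + 0.22 × 8.5248% = 3.01%

3.01%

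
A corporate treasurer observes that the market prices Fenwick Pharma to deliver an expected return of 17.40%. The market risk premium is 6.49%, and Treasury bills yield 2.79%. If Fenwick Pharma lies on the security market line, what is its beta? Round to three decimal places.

2.251

β = (E(R) − R_f) / MRP = (17.40% − 2.79%) / 6.49% = 14.61% / 6.49% = 2.251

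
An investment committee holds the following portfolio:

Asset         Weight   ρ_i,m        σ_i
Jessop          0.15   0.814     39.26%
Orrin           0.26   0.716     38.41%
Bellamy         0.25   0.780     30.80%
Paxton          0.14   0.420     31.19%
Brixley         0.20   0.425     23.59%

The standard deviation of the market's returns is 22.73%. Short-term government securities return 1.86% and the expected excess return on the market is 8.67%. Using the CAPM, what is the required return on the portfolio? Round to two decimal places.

10.17%

β_Jessop = 0.814 × 39.26% / 22.73% = 1.4060
β_Orrin = 0.716 × 38.41% / 22.73% = 1.2099
β_Bellamy = 0.780 × 30.80% / 22.73% = 1.0569
β_Paxton = 0.420 × 31.19% / 22.73% = 0.5763
β_Brixley = 0.425 × 23.59% / 22.73% = 0.4411
β_P = Σ w_i β_i = 0.15×1.4060 + 0.26×1.2099 + 0.25×1.0569 + 0.14×0.5763 + 0.20×0.4411 = 0.9586
E(R_P) = R_f + β_P × MRP = 1.86% + 0.9586 × 8.67% = 10.17%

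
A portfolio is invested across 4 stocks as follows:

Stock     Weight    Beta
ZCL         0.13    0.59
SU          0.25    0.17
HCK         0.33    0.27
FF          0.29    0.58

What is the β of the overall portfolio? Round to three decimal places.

0.377

β_P = Σ w_i β_i = 0.13×0.59 + 0.25×0.17 + 0.33×0.27 + 0.29×0.58 = 0.3765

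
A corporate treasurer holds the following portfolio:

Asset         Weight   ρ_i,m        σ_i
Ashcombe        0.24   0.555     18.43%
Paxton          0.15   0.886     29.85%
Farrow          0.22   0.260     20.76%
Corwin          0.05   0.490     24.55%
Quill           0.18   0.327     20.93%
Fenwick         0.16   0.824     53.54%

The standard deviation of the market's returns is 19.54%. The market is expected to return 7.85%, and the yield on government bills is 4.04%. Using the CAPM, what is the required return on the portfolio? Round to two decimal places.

7.26%

β_Ashcombe = 0.555 × 18.43% / 19.54% = 0.5235
β_Paxton = 0.886 × 29.85% / 19.54% = 1.3535
β_Farrow = 0.260 × 20.76% / 19.54% = 0.2762
β_Corwin = 0.490 × 24.55% / 19.54% = 0.6156
β_Quill = 0.327 × 20.93% / 19.54% = 0.3503
β_Fenwick = 0.824 × 53.54% / 19.54% = 2.2578
β_P = Σ w_i β_i = 0.24×0.5235 + 0.15×1.3535 + 0.22×0.2762 + 0.05×0.6156 + 0.18×0.3503 + 0.16×2.2578 = 0.8445
MRP = 7.85% − 4.04% = 3.81%
E(R_P) = R_f + β_P × MRP = 4.04% + 0.8445 × 3.81% = 7.26%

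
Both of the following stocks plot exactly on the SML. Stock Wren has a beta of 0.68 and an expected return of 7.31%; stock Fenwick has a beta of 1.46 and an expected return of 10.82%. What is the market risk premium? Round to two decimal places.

Both satisfy E(R) = R_f + β·MRP, so the slope of the SML is
MRP = (10.82% − 7.31%) / (1.46 − 0.68) = 3.51% / 0.78 = 4.5000%

4.50%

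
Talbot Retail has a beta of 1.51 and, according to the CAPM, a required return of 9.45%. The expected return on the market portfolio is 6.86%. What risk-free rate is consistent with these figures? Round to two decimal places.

E(R) = R_f + β(E(R_m) − R_f) = R_f(1 − β) + β·E(R_m)
9.45% = R_f × (1 − 1.51) + 1.51 × 6.86%
9.45% = R_f × -0.51 + 10.3586%
R_f = (9.45% − 10.3586%) / -0.51 = 1.78%

1.78%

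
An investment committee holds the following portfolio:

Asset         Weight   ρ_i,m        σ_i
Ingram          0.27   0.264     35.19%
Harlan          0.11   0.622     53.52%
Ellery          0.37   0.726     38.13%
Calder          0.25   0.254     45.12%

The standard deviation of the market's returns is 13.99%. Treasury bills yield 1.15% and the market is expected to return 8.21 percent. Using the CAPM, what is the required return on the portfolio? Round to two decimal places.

β_Ingram = 0.264 × 35.19% / 13.99% = 0.6641
β_Harlan = 0.622 × 53.52% / 13.99% = 2.3795
β_Ellery = 0.726 × 38.13% / 13.99% = 1.9787
β_Calder = 0.254 × 45.12% / 13.99% = 0.8192
β_P = Σ w_i β_i = 0.27×0.6641 + 0.11×2.3795 + 0.37×1.9787 + 0.25×0.8192 = 1.3780
MRP = 8.21% − 1.15% = 7.06%
E(R_P) = R_f + β_P × MRP = 1.15% + 1.3780 × 7.06% = 10.88%

10.88%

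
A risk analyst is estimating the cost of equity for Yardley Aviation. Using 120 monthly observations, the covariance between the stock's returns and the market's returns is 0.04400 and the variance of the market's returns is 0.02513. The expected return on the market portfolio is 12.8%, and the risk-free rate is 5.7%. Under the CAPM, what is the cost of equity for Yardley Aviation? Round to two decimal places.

β = Cov(R_i, R_m) / Var(R_m) = 0.04400 / 0.02513 = 1.7509
MRP = 12.8% − 5.7% = 7.10%
E(R) = R_f + β × MRP = 5.7% + 1.7509 × 7.1% = 18.13%

18.13%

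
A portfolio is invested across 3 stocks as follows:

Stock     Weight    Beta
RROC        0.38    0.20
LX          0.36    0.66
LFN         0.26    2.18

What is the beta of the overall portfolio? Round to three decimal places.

β_P = Σ w_i β_i = 0.38×0.20 + 0.36×0.66 + 0.26×2.18 = 0.8804

0.880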